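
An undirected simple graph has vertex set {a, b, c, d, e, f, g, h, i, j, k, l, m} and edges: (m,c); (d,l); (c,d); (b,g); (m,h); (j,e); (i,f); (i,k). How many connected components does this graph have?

5

Component: {a}
Component: {b, g}
Component: {e, j}
Component: {f, i, k}
Component: {c, d, h, l, m}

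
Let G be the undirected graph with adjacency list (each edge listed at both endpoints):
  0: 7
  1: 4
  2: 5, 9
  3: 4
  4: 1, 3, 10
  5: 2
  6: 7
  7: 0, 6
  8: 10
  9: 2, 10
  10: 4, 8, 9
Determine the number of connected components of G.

Component: {0, 6, 7}
Component: {1, 2, 3, 4, 5, 8, 9, 10}

2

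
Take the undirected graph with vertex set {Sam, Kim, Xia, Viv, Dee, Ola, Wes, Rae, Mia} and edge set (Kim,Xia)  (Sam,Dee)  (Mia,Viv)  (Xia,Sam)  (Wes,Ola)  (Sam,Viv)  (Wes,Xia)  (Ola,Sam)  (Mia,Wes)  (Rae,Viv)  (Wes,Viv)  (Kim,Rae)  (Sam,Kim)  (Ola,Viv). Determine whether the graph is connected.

Yes

A breadth-first search from Sam visits Sam, Dee, Viv, Ola, Kim, Xia, Rae, Wes, Mia — all 9 vertices — so the graph is connected.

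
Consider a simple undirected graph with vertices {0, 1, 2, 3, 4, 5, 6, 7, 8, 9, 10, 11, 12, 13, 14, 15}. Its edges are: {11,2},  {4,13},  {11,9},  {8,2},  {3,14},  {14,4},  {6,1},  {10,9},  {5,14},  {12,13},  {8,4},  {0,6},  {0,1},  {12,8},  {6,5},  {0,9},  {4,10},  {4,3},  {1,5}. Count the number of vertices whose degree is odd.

Degrees: 0:3, 1:3, 2:2, 3:2, 4:5, 5:3, 6:3, 7:0, 8:3, 9:3, 10:2, 11:2, 12:2, 13:2, 14:3, 15:0
Odd-degree vertices: 0, 1, 4, 5, 6, 8, 9, 14.

8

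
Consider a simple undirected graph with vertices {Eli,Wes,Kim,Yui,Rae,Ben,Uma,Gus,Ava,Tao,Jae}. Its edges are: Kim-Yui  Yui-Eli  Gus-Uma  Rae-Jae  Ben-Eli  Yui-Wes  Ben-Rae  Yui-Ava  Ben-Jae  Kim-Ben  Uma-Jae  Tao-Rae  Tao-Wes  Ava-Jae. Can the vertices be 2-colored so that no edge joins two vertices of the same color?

No

The cycle Rae-Ben-Jae-Rae has length 3, which is odd, so the graph is not bipartite.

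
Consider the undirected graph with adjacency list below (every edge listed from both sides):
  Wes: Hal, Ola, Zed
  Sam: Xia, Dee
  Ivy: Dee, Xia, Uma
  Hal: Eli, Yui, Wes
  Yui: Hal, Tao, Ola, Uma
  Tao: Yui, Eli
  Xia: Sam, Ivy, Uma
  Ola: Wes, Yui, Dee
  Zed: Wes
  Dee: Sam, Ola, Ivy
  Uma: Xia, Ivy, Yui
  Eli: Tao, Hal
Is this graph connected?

A breadth-first search from Wes visits Wes, Ola, Zed, Hal, Yui, Dee, Eli, Uma, Tao, Ivy, Sam, Xia — all 12 vertices — so the graph is connected.

Yes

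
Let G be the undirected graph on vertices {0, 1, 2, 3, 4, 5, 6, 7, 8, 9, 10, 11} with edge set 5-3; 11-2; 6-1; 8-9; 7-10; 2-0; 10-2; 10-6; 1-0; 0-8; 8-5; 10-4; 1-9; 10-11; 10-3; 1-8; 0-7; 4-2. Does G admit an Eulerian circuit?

Yes

Degrees: 0:4, 1:4, 2:4, 3:2, 4:2, 5:2, 6:2, 7:2, 8:4, 9:2, 10:6, 11:2
Every vertex has even degree and the edges form a single connected piece, so an Eulerian circuit exists.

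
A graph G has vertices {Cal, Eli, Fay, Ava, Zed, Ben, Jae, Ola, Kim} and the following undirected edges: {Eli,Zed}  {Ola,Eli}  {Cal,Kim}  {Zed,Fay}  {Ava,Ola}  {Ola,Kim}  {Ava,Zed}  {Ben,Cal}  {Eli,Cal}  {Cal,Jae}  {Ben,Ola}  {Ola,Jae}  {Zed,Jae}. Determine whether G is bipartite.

Partition the vertices as {Eli, Fay, Ava, Ben, Jae, Kim} vs {Cal, Zed, Ola}. Each listed edge has one endpoint in each part, so the graph is bipartite.

Yes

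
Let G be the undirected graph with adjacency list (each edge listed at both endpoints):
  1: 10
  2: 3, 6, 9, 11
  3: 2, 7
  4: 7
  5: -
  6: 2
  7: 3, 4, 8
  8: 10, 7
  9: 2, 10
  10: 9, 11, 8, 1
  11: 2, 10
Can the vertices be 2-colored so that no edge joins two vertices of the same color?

A valid 2-coloring puts {2, 5, 7, 10} on one side and {1, 3, 4, 6, 8, 9, 11} on the other; every edge crosses between the two sides.

Yes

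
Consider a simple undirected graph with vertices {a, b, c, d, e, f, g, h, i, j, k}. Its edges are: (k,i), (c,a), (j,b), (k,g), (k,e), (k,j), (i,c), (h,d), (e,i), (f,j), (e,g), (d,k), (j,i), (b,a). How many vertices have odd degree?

4

Degrees: a:2, b:2, c:2, d:2, e:3, f:1, g:2, h:1, i:4, j:4, k:5
Odd-degree vertices: e, f, h, k.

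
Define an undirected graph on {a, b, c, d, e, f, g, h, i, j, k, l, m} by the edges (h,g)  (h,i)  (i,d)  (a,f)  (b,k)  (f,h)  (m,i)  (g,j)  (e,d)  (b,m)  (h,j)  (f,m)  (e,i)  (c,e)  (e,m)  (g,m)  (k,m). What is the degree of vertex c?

Neighbors of c: e.

1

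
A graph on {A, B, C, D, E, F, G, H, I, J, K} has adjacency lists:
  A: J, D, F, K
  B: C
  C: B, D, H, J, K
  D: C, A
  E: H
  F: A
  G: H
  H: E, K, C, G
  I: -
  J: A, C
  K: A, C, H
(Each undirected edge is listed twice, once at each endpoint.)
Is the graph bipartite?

The cycle H-C-K-H has length 3, which is odd, so the graph is not bipartite.

No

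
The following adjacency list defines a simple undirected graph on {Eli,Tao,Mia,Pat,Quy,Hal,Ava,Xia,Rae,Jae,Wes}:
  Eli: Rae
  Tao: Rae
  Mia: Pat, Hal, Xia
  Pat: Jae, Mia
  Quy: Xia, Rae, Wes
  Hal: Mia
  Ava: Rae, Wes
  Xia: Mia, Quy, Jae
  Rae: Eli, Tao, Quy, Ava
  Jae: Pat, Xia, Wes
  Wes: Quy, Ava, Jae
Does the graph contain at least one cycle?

Yes

The graph has 11 vertices, 13 edges, and 1 connected component.
One cycle is Xia-Jae-Pat-Mia-Xia.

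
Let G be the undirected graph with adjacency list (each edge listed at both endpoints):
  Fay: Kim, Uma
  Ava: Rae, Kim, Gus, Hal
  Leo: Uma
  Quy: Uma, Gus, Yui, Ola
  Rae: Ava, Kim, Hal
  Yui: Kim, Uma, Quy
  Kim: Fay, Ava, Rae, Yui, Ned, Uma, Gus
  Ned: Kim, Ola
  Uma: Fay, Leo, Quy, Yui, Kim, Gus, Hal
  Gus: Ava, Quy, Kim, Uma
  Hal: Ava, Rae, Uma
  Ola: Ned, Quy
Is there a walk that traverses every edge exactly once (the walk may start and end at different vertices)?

Degrees: Fay:2, Ava:4, Leo:1, Quy:4, Rae:3, Yui:3, Kim:7, Ned:2, Uma:7, Gus:4, Hal:3, Ola:2
Odd-degree vertices: Leo, Rae, Yui, Kim, Uma, Hal (6 total).
With 6 odd-degree vertices (more than two), no single trail can use every edge.

No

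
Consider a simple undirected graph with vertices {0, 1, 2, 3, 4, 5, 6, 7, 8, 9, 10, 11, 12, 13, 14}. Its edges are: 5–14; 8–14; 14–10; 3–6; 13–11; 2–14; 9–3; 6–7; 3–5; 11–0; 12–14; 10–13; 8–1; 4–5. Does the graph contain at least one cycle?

No

The graph has 15 vertices, 14 edges, and 1 connected component.
Since 14 = 15 - 1, the graph is a forest and contains no cycle.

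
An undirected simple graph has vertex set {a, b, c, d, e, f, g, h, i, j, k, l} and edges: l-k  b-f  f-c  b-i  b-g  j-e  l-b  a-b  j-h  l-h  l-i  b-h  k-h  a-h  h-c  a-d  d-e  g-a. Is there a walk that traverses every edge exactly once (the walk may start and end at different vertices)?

Degrees: a:4, b:6, c:2, d:2, e:2, f:2, g:2, h:6, i:2, j:2, k:2, l:4
Odd-degree vertices: none (0 total).
With 0 odd-degree vertices and all edges in one connected piece, an Eulerian trail exists.

Yes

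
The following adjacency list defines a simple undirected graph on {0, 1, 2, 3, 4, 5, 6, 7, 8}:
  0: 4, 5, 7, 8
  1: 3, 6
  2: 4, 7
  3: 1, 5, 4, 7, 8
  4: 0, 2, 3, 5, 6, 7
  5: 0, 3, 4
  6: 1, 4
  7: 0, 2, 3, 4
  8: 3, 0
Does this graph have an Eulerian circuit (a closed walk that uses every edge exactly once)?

No

Degrees: 0:4, 1:2, 2:2, 3:5, 4:6, 5:3, 6:2, 7:4, 8:2
Vertices with odd degree: 3, 5. An Eulerian circuit requires all degrees even.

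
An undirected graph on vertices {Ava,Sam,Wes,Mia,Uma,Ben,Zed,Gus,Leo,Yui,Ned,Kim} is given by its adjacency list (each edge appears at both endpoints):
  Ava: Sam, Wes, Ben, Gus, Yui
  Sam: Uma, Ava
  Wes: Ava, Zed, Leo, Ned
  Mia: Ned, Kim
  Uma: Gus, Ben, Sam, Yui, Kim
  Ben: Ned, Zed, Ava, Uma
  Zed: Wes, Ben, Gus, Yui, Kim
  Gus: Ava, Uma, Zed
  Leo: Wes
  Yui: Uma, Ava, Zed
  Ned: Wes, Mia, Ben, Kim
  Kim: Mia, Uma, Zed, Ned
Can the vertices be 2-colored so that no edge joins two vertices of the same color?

No

The cycle Ned-Mia-Kim-Ned has length 3, which is odd, so the graph is not bipartite.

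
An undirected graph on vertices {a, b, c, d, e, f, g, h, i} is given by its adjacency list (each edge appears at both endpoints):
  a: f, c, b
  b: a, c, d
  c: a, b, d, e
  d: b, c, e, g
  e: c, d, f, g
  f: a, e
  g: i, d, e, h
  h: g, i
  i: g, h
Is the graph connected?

Starting from a and exploring outward reaches every vertex (a, c, b, f, d, e, g, h, i); the graph is connected.

Yes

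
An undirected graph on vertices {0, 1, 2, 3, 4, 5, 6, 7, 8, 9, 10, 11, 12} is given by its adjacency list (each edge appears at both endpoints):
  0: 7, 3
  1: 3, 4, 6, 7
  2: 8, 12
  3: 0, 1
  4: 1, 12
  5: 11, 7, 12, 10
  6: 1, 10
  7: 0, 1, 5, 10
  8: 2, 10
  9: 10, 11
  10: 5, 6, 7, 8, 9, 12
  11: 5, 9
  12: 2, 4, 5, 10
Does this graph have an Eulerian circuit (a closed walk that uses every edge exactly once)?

Yes

Degrees: 0:2, 1:4, 2:2, 3:2, 4:2, 5:4, 6:2, 7:4, 8:2, 9:2, 10:6, 11:2, 12:4
Every vertex has even degree and the edges form a single connected piece, so an Eulerian circuit exists.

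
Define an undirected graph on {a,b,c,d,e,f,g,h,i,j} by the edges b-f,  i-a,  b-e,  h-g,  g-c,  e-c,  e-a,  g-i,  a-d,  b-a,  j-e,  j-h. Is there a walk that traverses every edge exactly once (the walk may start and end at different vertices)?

Degrees: a:4, b:3, c:2, d:1, e:4, f:1, g:3, h:2, i:2, j:2
Odd-degree vertices: b, d, f, g (4 total).
With 4 odd-degree vertices (more than two), no single trail can use every edge.

No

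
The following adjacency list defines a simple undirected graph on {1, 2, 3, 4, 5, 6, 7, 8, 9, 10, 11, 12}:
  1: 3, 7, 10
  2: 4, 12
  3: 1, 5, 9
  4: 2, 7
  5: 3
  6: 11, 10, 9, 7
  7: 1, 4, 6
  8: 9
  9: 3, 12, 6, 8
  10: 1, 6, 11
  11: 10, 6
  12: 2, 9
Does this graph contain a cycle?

Yes

The graph has 12 vertices, 15 edges, and 1 connected component.
One cycle is 6-7-4-2-12-9-6.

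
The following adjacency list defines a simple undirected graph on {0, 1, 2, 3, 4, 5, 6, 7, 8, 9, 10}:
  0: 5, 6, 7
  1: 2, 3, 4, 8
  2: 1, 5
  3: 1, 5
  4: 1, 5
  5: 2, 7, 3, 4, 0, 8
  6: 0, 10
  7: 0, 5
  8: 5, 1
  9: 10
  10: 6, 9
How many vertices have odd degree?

2

Degrees: 0:3, 1:4, 2:2, 3:2, 4:2, 5:6, 6:2, 7:2, 8:2, 9:1, 10:2
Odd-degree vertices: 0, 9.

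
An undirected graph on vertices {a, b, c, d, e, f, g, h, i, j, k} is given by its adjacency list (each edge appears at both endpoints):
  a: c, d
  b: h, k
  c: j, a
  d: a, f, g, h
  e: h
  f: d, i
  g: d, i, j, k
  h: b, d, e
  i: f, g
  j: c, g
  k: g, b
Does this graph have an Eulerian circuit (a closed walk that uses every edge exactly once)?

No

Degrees: a:2, b:2, c:2, d:4, e:1, f:2, g:4, h:3, i:2, j:2, k:2
Vertices with odd degree: e, h. An Eulerian circuit requires all degrees even.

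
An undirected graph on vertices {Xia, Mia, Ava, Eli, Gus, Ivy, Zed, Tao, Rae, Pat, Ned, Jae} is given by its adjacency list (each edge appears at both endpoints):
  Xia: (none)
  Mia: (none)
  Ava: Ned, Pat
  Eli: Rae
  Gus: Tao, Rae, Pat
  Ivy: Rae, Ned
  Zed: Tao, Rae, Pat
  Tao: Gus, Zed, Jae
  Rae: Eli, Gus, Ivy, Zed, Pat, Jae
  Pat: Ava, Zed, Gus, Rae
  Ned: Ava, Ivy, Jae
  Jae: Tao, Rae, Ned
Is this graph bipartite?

No

The cycle Rae-Pat-Zed-Rae has length 3, which is odd, so the graph is not bipartite.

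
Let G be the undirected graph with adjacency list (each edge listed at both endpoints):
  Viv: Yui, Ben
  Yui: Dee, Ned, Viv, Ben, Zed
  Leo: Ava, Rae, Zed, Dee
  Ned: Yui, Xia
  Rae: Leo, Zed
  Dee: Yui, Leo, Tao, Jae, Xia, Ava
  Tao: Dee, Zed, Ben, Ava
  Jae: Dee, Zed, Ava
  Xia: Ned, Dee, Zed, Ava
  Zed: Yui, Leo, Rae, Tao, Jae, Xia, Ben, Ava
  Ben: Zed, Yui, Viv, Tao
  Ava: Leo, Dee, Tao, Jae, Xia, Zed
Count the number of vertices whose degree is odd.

Degrees: Viv:2, Yui:5, Leo:4, Ned:2, Rae:2, Dee:6, Tao:4, Jae:3, Xia:4, Zed:8, Ben:4, Ava:6
Odd-degree vertices: Yui, Jae.

2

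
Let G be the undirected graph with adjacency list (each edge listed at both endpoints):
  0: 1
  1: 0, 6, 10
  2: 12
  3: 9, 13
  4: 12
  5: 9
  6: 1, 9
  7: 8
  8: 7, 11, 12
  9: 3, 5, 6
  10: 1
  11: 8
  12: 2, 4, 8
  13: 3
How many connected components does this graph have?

Component: {2, 4, 7, 8, 11, 12}
Component: {0, 1, 3, 5, 6, 9, 10, 13}

2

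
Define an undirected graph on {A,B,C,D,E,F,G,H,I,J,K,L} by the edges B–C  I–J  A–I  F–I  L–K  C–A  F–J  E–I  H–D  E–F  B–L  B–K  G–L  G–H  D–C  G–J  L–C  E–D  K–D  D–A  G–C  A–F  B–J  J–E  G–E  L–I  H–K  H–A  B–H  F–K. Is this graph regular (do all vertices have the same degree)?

Degrees: A:5, B:5, C:5, D:5, E:5, F:5, G:5, H:5, I:5, J:5, K:5, L:5
All degrees equal 5; the graph is regular.

Yes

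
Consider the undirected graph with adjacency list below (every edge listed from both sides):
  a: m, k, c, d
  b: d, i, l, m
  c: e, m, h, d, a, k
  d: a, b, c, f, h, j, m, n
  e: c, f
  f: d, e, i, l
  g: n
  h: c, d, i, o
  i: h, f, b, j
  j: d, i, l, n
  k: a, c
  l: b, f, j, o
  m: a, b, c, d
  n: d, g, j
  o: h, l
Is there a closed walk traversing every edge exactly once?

No

Degrees: a:4, b:4, c:6, d:8, e:2, f:4, g:1, h:4, i:4, j:4, k:2, l:4, m:4, n:3, o:2
Vertices with odd degree: g, n. An Eulerian circuit requires all degrees even.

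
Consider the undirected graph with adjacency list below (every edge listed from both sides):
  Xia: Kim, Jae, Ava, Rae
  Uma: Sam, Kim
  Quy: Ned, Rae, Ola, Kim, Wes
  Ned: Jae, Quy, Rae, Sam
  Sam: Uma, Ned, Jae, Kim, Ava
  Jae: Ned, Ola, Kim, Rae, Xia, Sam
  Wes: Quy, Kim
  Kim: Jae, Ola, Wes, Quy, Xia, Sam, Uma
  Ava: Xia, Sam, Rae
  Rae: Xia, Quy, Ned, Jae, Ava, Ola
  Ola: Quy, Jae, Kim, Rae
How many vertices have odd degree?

Degrees: Xia:4, Uma:2, Quy:5, Ned:4, Sam:5, Jae:6, Wes:2, Kim:7, Ava:3, Rae:6, Ola:4
Odd-degree vertices: Quy, Sam, Kim, Ava.

4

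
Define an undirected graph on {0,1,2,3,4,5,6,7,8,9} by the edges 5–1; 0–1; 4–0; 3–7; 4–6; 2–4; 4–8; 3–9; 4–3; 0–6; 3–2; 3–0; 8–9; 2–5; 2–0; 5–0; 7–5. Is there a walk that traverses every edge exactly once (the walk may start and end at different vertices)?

Yes

Degrees: 0:6, 1:2, 2:4, 3:5, 4:5, 5:4, 6:2, 7:2, 8:2, 9:2
Odd-degree vertices: 3, 4 (2 total).
The non-isolated vertices are connected and exactly 2 have odd degree, so an Eulerian trail exists (from 3 to 4).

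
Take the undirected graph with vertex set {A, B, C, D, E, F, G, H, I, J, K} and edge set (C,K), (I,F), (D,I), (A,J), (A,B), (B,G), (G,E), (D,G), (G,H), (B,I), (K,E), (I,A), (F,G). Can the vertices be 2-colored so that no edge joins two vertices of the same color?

No

The cycle B-A-I-B has length 3, which is odd, so the graph is not bipartite.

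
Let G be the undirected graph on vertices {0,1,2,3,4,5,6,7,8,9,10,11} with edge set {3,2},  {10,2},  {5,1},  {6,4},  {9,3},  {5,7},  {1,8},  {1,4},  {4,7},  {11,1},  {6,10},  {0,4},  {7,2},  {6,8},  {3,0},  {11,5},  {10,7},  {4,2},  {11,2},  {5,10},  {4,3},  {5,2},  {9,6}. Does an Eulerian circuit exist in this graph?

Degrees: 0:2, 1:4, 2:6, 3:4, 4:6, 5:5, 6:4, 7:4, 8:2, 9:2, 10:4, 11:3
5, 11 have odd degree; an Eulerian circuit needs every degree to be even, so none exists.

No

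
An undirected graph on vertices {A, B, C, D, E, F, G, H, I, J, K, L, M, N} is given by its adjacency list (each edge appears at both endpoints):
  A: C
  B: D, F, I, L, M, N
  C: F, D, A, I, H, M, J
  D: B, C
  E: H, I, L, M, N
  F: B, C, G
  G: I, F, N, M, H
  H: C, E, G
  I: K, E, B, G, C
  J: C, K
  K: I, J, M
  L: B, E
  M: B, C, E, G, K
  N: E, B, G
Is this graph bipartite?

Yes

Color {B, C, E, G, K} black and {A, D, F, H, I, J, L, M, N} white. No edge joins two same-colored vertices, so the graph is bipartite.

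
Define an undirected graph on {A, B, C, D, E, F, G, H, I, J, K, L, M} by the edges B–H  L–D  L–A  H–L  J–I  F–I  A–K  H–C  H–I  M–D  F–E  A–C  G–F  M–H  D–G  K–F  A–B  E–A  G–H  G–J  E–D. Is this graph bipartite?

Color {B, C, E, G, I, K, L, M} black and {A, D, F, H, J} white. No edge joins two same-colored vertices, so the graph is bipartite.

Yes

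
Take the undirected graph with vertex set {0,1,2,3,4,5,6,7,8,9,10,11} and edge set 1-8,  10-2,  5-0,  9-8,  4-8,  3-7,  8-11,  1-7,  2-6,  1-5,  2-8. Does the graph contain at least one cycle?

The graph has 12 vertices, 11 edges, and 1 connected component.
Since 11 = 12 - 1, the graph is a forest and contains no cycle.

No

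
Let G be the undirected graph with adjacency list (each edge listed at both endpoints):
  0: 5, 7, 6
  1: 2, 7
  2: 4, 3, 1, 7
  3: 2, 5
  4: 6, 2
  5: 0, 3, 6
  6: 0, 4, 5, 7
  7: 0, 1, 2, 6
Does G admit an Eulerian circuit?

No

Degrees: 0:3, 1:2, 2:4, 3:2, 4:2, 5:3, 6:4, 7:4
0, 5 have odd degree; an Eulerian circuit needs every degree to be even, so none exists.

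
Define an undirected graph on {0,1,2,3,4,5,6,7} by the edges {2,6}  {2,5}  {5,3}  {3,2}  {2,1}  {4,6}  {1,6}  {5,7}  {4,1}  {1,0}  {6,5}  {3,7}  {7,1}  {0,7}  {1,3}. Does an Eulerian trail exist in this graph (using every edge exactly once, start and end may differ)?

Yes

Degrees: 0:2, 1:6, 2:4, 3:4, 4:2, 5:4, 6:4, 7:4
Odd-degree vertices: none (0 total).
The non-isolated vertices are connected and exactly 0 have odd degree, so an Eulerian trail exists.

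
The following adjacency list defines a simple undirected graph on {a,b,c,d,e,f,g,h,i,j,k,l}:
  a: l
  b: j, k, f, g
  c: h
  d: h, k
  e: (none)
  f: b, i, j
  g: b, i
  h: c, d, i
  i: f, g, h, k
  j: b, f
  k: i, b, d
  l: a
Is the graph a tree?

The graph has 12 vertices and 13 edges.
It is not connected, so it is not a tree.

No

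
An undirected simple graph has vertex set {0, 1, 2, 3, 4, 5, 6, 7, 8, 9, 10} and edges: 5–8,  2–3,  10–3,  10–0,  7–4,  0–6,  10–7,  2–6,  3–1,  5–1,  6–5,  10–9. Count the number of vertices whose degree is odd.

Degrees: 0:2, 1:2, 2:2, 3:3, 4:1, 5:3, 6:3, 7:2, 8:1, 9:1, 10:4
Odd-degree vertices: 3, 4, 5, 6, 8, 9.

6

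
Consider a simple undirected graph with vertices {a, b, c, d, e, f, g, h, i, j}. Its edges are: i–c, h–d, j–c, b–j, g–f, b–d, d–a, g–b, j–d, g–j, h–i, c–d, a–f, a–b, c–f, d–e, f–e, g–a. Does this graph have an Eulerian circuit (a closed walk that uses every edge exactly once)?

Yes

Degrees: a:4, b:4, c:4, d:6, e:2, f:4, g:4, h:2, i:2, j:4
Every vertex has even degree and the edges form a single connected piece, so an Eulerian circuit exists.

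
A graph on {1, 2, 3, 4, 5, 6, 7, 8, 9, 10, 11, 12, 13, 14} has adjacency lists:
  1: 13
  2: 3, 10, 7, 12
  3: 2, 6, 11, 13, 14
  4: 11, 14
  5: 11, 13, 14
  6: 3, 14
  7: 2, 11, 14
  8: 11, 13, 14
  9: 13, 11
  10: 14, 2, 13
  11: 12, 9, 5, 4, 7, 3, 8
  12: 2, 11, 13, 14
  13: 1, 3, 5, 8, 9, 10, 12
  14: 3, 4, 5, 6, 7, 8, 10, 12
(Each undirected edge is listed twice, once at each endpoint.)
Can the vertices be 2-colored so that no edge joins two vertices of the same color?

The cycle 3-6-14-3 has length 3, which is odd, so the graph is not bipartite.

No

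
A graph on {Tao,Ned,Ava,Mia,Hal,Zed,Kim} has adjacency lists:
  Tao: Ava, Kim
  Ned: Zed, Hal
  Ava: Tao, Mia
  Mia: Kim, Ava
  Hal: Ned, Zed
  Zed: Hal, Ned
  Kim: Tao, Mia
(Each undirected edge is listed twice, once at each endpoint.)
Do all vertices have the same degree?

Degrees: Tao:2, Ned:2, Ava:2, Mia:2, Hal:2, Zed:2, Kim:2
All degrees equal 2; the graph is regular.

Yes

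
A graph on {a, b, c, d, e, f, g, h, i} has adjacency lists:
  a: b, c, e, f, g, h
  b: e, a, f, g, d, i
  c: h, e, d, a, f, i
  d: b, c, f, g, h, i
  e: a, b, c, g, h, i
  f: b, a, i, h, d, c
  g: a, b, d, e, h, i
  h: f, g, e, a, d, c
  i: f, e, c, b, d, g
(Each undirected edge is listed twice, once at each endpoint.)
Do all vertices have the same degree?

Yes

Degrees: a:6, b:6, c:6, d:6, e:6, f:6, g:6, h:6, i:6
All degrees equal 6; the graph is regular.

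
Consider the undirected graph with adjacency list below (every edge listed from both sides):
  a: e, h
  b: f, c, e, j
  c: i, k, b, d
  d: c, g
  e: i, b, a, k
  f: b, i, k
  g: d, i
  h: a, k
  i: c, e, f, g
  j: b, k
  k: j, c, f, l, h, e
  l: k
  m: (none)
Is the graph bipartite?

Yes

A valid 2-coloring puts {c, e, f, g, h, j, l, m} on one side and {a, b, d, i, k} on the other; every edge crosses between the two sides.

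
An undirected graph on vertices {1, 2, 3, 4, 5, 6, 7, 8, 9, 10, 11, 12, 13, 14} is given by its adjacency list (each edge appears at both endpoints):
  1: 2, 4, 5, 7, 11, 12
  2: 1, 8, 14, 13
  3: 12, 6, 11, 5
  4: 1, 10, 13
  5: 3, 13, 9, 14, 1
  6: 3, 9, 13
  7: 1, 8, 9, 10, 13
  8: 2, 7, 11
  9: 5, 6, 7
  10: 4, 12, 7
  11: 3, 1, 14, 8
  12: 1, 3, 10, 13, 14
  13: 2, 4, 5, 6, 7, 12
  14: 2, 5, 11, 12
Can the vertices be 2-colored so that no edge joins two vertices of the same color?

A valid 2-coloring puts {2, 4, 5, 6, 7, 11, 12} on one side and {1, 3, 8, 9, 10, 13, 14} on the other; every edge crosses between the two sides.

Yes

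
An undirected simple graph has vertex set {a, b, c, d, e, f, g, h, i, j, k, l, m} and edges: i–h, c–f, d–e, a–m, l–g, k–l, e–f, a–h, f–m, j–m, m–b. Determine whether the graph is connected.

No

Component: {g, k, l}
Component: {a, b, c, d, e, f, h, i, j, m}
No edge joins these 2 groups, so the graph is disconnected.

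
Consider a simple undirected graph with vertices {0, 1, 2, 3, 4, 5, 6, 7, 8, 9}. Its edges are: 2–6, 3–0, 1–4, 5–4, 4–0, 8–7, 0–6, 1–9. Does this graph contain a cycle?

No

The graph has 10 vertices, 8 edges, and 2 connected components.
A forest on 10 vertices with 2 components has exactly 8 edges, which matches — so no cycle.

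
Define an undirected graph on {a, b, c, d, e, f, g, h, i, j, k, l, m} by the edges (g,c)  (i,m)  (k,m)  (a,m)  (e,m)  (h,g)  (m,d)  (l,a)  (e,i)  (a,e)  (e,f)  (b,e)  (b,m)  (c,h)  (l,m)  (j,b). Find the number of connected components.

2

Component: {c, g, h}
Component: {a, b, d, e, f, i, j, k, l, m}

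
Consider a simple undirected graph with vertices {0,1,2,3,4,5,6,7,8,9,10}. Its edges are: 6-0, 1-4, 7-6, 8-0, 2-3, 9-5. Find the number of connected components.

5

Component: {10}
Component: {1, 4}
Component: {2, 3}
Component: {5, 9}
Component: {0, 6, 7, 8}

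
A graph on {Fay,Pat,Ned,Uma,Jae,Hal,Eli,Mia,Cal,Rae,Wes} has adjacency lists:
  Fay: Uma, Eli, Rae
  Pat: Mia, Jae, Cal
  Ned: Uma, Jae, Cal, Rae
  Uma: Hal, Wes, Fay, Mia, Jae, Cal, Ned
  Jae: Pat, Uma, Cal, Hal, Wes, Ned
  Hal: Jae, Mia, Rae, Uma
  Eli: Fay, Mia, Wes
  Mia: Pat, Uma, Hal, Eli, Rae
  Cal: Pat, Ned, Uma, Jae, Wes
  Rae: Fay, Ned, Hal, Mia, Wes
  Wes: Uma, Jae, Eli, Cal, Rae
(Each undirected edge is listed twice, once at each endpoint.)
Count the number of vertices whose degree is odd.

Degrees: Fay:3, Pat:3, Ned:4, Uma:7, Jae:6, Hal:4, Eli:3, Mia:5, Cal:5, Rae:5, Wes:5
Odd-degree vertices: Fay, Pat, Uma, Eli, Mia, Cal, Rae, Wes.

8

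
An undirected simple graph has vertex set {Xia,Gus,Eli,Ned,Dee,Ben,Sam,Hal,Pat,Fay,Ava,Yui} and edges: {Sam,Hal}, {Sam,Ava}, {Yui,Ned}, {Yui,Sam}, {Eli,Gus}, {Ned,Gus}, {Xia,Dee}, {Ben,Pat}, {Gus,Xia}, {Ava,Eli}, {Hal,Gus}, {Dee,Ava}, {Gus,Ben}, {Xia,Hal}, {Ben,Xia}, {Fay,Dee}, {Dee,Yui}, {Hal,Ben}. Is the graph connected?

Yes

Starting from Xia and exploring outward reaches every vertex (Xia, Ben, Hal, Dee, Gus, Pat, Sam, Ava, Fay, Yui, Eli, Ned); the graph is connected.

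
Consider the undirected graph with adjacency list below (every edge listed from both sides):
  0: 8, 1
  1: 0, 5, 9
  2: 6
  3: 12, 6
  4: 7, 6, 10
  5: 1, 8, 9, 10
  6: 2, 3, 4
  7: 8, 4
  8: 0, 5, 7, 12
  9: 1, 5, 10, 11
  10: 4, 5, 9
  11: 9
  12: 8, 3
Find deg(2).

Neighbors of 2: 6.

1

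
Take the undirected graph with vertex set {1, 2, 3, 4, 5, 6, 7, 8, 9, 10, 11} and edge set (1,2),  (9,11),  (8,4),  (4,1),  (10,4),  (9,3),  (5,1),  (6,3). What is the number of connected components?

3

Component: {7}
Component: {3, 6, 9, 11}
Component: {1, 2, 4, 5, 8, 10}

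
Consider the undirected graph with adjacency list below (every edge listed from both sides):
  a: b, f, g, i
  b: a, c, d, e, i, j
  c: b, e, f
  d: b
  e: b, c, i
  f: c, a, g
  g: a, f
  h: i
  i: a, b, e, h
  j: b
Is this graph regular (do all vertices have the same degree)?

No

Degrees: a:4, b:6, c:3, d:1, e:3, f:3, g:2, h:1, i:4, j:1
Degrees are not all equal (e.g. deg(d)=1 but deg(b)=6); not regular.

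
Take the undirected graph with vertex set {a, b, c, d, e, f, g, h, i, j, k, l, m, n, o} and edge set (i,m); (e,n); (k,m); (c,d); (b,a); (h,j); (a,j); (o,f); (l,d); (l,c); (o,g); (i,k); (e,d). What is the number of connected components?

4

Component: {f, g, o}
Component: {i, k, m}
Component: {a, b, h, j}
Component: {c, d, e, l, n}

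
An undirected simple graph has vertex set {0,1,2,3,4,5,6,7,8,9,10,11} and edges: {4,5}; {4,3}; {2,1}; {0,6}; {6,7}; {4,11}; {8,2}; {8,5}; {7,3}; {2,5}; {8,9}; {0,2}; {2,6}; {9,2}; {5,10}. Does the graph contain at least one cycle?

The graph has 12 vertices, 15 edges, and 1 connected component.
Since 15 > 12 - 1, a cycle must exist; for instance 2-9-8-2.

Yes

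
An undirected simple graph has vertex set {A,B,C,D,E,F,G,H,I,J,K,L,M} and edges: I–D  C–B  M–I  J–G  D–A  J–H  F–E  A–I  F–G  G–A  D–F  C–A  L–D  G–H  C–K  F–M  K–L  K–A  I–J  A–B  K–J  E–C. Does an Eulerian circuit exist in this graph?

Degrees: A:6, B:2, C:4, D:4, E:2, F:4, G:4, H:2, I:4, J:4, K:4, L:2, M:2
Every vertex has even degree and the edges form a single connected piece, so an Eulerian circuit exists.

Yes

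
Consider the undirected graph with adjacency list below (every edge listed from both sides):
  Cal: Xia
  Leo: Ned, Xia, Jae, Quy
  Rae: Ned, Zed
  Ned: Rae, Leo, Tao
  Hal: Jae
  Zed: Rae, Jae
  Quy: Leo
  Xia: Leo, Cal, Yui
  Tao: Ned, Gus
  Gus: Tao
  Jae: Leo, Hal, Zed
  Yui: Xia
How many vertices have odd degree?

Degrees: Cal:1, Leo:4, Rae:2, Ned:3, Hal:1, Zed:2, Quy:1, Xia:3, Tao:2, Gus:1, Jae:3, Yui:1
Odd-degree vertices: Cal, Ned, Hal, Quy, Xia, Gus, Jae, Yui.

8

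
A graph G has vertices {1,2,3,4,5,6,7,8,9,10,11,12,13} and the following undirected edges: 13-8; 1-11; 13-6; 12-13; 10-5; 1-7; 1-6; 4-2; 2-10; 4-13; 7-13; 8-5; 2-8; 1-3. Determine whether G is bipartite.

A valid 2-coloring puts {3, 4, 6, 7, 8, 9, 10, 11, 12} on one side and {1, 2, 5, 13} on the other; every edge crosses between the two sides.

Yes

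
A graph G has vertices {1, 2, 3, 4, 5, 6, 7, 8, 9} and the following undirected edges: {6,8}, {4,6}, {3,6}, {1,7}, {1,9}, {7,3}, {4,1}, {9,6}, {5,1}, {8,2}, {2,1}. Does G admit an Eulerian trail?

Degrees: 1:5, 2:2, 3:2, 4:2, 5:1, 6:4, 7:2, 8:2, 9:2
Odd-degree vertices: 1, 5 (2 total).
With 2 odd-degree vertices and all edges in one connected piece, an Eulerian trail exists (from 1 to 5).

Yes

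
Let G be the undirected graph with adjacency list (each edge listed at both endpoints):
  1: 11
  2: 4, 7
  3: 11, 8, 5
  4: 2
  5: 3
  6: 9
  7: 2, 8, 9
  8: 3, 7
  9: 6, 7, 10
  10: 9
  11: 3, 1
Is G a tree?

Yes

|V| = 11, |E| = 10.
It is connected with exactly 10 edges, hence acyclic — it is a tree.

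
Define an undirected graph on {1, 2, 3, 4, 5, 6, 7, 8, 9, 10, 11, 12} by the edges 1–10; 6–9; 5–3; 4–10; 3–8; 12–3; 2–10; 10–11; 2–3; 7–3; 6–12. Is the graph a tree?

The graph has 12 vertices and 11 edges.
Connected and |E| = |V| - 1, which characterizes a tree.

Yes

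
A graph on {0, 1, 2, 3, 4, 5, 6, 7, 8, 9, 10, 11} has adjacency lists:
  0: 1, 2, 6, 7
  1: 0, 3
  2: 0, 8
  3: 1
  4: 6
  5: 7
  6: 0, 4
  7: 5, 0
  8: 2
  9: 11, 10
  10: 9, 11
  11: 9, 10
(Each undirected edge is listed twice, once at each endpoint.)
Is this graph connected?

Component: {9, 10, 11}
Component: {0, 1, 2, 3, 4, 5, 6, 7, 8}
There are 2 separate components, so the graph is not connected.

No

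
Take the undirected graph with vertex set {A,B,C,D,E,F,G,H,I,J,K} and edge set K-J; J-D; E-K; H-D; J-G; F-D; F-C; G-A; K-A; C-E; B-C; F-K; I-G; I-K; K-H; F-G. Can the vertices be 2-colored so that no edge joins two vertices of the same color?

A valid 2-coloring puts {C, D, G, K} on one side and {A, B, E, F, H, I, J} on the other; every edge crosses between the two sides.

Yes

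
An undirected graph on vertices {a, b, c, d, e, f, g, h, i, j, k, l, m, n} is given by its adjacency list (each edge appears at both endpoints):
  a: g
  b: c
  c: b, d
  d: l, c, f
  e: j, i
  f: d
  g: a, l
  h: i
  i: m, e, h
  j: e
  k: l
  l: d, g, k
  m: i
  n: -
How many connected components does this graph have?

Component: {n}
Component: {e, h, i, j, m}
Component: {a, b, c, d, f, g, k, l}

3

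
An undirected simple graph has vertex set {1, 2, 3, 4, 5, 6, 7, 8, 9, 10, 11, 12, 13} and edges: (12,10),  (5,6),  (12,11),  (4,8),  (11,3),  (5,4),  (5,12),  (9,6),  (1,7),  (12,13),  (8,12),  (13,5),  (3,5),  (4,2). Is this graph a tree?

The graph has 13 vertices and 14 edges.
It splits into 2 components, so it cannot be a tree.

No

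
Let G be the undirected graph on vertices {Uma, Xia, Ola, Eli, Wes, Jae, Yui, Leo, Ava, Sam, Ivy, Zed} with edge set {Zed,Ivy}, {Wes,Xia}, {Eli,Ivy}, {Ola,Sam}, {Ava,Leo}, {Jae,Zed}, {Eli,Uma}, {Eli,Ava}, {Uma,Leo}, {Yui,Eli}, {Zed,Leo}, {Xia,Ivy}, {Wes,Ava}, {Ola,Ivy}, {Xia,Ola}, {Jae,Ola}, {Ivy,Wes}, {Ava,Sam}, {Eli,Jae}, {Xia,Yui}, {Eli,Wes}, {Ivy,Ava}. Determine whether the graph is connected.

Yes

A breadth-first search from Uma visits Uma, Eli, Leo, Jae, Wes, Yui, Ivy, Ava, Zed, Ola, Xia, Sam — all 12 vertices — so the graph is connected.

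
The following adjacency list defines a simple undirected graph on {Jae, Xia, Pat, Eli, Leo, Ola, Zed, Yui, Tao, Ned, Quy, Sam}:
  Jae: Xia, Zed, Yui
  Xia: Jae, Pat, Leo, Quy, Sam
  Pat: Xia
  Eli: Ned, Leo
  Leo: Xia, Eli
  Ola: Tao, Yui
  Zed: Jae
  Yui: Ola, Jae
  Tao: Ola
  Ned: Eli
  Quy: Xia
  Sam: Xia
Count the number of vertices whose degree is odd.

Degrees: Jae:3, Xia:5, Pat:1, Eli:2, Leo:2, Ola:2, Zed:1, Yui:2, Tao:1, Ned:1, Quy:1, Sam:1
Odd-degree vertices: Jae, Xia, Pat, Zed, Tao, Ned, Quy, Sam.

8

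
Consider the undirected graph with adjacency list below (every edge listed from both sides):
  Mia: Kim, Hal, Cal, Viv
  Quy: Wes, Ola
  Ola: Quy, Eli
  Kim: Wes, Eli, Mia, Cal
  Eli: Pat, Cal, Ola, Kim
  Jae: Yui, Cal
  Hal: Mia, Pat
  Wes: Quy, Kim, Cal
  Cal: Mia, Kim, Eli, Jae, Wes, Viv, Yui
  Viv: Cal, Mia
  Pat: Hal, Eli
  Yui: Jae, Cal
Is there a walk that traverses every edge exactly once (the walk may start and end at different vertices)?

Degrees: Mia:4, Quy:2, Ola:2, Kim:4, Eli:4, Jae:2, Hal:2, Wes:3, Cal:7, Viv:2, Pat:2, Yui:2
Odd-degree vertices: Wes, Cal (2 total).
The non-isolated vertices are connected and exactly 2 have odd degree, so an Eulerian trail exists (from Wes to Cal).

Yes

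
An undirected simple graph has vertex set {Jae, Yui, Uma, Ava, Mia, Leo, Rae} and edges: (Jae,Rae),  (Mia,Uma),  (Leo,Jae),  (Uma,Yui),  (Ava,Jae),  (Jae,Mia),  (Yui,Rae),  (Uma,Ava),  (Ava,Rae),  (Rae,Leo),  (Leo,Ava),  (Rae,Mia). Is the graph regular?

No

Degrees: Jae:4, Yui:2, Uma:3, Ava:4, Mia:3, Leo:3, Rae:5
Vertex Yui has degree 2 while Rae has degree 5, so the graph is not regular.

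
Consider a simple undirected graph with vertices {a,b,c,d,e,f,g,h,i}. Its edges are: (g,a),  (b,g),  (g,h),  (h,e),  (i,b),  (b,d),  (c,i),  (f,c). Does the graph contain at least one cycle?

No

|V| = 9, |E| = 8, number of components = 1.
A forest on 9 vertices with 1 component has exactly 8 edges, which matches — so no cycle.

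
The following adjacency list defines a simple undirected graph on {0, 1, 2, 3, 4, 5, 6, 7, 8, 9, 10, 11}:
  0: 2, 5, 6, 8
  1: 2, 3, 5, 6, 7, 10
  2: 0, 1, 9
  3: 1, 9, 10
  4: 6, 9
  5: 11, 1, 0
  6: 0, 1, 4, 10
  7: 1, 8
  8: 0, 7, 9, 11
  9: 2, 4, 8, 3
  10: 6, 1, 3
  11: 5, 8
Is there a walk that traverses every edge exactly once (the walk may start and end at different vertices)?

No

Degrees: 0:4, 1:6, 2:3, 3:3, 4:2, 5:3, 6:4, 7:2, 8:4, 9:4, 10:3, 11:2
Odd-degree vertices: 2, 3, 5, 10 (4 total).
An Eulerian trail requires 0 or 2 odd-degree vertices; here there are 4.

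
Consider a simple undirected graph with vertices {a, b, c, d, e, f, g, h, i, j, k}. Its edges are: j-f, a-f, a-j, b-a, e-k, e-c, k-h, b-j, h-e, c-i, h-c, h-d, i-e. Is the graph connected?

No

Component: {g}
Component: {a, b, f, j}
Component: {c, d, e, h, i, k}
No edge joins these 3 groups, so the graph is disconnected.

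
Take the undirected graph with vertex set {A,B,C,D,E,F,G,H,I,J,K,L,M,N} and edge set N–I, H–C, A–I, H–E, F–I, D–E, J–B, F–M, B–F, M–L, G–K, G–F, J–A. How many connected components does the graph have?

2

Component: {C, D, E, H}
Component: {A, B, F, G, I, J, K, L, M, N}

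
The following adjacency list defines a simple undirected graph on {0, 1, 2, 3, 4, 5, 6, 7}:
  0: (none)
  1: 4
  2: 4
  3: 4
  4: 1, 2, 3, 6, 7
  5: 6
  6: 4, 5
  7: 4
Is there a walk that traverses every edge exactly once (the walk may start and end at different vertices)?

No

Degrees: 0:0, 1:1, 2:1, 3:1, 4:5, 5:1, 6:2, 7:1
Odd-degree vertices: 1, 2, 3, 4, 5, 7 (6 total).
With 6 odd-degree vertices (more than two), no single trail can use every edge.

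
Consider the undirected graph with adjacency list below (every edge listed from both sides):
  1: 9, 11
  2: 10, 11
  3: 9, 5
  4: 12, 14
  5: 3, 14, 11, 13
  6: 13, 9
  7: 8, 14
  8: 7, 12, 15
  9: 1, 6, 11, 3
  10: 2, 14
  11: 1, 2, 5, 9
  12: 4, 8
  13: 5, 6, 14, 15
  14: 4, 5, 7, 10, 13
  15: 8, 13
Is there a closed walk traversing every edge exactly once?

Degrees: 1:2, 2:2, 3:2, 4:2, 5:4, 6:2, 7:2, 8:3, 9:4, 10:2, 11:4, 12:2, 13:4, 14:5, 15:2
8, 14 have odd degree; an Eulerian circuit needs every degree to be even, so none exists.

No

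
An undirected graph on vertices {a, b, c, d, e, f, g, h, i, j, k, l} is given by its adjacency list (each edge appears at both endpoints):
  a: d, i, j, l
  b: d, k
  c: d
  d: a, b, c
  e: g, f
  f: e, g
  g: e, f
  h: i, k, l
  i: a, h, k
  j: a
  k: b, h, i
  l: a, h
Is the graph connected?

No

Component: {e, f, g}
Component: {a, b, c, d, h, i, j, k, l}
No edge joins these 2 groups, so the graph is disconnected.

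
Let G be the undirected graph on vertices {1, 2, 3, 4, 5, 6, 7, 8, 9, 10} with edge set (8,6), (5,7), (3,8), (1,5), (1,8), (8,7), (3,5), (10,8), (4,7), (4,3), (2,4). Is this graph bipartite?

Yes

Partition the vertices as {4, 5, 8, 9} vs {1, 2, 3, 6, 7, 10}. Each listed edge has one endpoint in each part, so the graph is bipartite.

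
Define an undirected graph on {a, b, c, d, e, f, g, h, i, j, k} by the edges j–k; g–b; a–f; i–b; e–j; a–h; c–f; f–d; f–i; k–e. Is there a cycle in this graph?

|V| = 11, |E| = 10, number of components = 2.
One cycle is e-j-k-e.

Yes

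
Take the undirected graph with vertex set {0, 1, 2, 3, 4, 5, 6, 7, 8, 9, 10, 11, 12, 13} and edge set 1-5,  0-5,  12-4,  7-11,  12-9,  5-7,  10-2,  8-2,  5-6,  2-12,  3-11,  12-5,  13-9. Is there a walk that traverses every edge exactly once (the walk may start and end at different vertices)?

No

Degrees: 0:1, 1:1, 2:3, 3:1, 4:1, 5:5, 6:1, 7:2, 8:1, 9:2, 10:1, 11:2, 12:4, 13:1
Odd-degree vertices: 0, 1, 2, 3, 4, 5, 6, 8, 10, 13 (10 total).
An Eulerian trail requires 0 or 2 odd-degree vertices; here there are 10.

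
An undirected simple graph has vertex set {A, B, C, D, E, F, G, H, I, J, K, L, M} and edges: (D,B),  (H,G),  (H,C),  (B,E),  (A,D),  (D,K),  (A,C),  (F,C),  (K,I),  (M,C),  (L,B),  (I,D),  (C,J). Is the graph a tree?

No

The graph has 13 vertices and 13 edges.
Connected but with 13 > 12 edges, so it has a cycle and is not a tree.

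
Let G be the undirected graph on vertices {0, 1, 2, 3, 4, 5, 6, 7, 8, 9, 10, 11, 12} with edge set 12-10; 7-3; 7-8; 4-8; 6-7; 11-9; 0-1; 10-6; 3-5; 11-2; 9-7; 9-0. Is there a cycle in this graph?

No

|V| = 13, |E| = 12, number of components = 1.
A forest on 13 vertices with 1 component has exactly 12 edges, which matches — so no cycle.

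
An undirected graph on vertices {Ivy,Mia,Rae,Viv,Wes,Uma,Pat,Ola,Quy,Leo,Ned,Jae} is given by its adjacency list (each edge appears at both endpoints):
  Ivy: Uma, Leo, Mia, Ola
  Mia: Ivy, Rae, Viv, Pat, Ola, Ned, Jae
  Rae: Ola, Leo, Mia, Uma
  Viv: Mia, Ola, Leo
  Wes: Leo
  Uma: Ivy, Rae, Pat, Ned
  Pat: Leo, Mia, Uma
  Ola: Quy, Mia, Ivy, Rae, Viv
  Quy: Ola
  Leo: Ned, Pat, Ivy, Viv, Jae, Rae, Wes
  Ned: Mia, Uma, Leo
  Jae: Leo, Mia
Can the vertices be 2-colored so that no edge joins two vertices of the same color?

No

The cycle Mia-Ola-Viv-Mia has length 3, which is odd, so the graph is not bipartite.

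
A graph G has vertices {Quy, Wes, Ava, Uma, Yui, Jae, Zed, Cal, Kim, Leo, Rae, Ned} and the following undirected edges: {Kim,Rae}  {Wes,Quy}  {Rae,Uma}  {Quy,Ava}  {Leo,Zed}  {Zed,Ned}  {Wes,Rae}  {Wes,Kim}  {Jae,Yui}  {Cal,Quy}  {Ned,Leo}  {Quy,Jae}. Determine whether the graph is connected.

Component: {Zed, Leo, Ned}
Component: {Quy, Wes, Ava, Uma, Yui, Jae, Cal, Kim, Rae}
No edge joins these 2 groups, so the graph is disconnected.

No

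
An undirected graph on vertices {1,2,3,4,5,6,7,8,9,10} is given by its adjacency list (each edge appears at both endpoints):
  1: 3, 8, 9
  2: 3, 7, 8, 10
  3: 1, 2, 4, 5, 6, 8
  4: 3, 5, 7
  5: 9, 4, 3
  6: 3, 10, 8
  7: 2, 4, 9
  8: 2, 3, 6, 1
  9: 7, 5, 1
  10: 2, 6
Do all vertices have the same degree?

No

Degrees: 1:3, 2:4, 3:6, 4:3, 5:3, 6:3, 7:3, 8:4, 9:3, 10:2
Vertex 10 has degree 2 while 3 has degree 6, so the graph is not regular.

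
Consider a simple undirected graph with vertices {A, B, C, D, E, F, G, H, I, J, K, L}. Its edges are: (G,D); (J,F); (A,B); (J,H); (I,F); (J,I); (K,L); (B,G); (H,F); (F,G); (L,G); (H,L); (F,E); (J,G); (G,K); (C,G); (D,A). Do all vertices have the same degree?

No

Degrees: A:2, B:2, C:1, D:2, E:1, F:5, G:7, H:3, I:2, J:4, K:2, L:3
Degrees are not all equal (e.g. deg(C)=1 but deg(G)=7); not regular.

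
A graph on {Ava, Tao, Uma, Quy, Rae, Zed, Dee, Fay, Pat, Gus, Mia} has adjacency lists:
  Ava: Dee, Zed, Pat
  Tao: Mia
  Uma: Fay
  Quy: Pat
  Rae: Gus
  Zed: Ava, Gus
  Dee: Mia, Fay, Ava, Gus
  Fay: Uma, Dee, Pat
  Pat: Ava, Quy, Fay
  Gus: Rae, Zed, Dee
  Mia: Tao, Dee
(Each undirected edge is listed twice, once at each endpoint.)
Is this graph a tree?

No

The graph has 11 vertices and 12 edges.
A tree on 11 vertices has exactly 10 edges; this graph has 12, so it contains a cycle and is not a tree.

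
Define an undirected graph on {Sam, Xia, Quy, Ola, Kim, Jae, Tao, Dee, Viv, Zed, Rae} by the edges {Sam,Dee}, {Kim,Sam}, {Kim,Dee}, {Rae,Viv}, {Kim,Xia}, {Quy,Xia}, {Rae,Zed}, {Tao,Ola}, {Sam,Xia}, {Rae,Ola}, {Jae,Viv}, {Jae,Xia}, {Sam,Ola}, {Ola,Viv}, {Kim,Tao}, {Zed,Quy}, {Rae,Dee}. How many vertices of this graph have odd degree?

2

Degrees: Sam:4, Xia:4, Quy:2, Ola:4, Kim:4, Jae:2, Tao:2, Dee:3, Viv:3, Zed:2, Rae:4
Odd-degree vertices: Dee, Viv.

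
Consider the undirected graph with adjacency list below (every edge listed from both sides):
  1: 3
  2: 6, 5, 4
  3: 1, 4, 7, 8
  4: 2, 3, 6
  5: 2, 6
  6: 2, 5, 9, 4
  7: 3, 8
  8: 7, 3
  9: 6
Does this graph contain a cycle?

The graph has 9 vertices, 11 edges, and 1 connected component.
Since 11 > 9 - 1, a cycle must exist; for instance 4-6-5-2-4.

Yes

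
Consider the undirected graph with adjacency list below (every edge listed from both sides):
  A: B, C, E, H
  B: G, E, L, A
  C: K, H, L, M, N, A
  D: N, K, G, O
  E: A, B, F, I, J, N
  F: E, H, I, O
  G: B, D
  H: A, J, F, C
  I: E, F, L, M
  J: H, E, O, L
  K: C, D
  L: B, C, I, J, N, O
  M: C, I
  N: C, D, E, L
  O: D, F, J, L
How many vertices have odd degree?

Degrees: A:4, B:4, C:6, D:4, E:6, F:4, G:2, H:4, I:4, J:4, K:2, L:6, M:2, N:4, O:4
Odd-degree vertices: none.

0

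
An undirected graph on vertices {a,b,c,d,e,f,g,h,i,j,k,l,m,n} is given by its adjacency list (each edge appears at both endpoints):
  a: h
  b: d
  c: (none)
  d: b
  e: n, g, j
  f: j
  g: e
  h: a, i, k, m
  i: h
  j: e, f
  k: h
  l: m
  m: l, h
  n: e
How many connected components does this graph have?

4

Component: {c}
Component: {b, d}
Component: {e, f, g, j, n}
Component: {a, h, i, k, l, m}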